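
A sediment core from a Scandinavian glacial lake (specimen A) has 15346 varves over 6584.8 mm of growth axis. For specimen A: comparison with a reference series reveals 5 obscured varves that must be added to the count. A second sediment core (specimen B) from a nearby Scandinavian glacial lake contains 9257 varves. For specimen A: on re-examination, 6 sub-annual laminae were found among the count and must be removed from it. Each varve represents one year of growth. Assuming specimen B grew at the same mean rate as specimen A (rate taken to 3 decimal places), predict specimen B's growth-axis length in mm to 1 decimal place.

Specimen A: after corrections the count is 15346 − 6 + 5 = 15345 varves.
A: Extension rate ≈ 6584.8 / 15345 = 0.429 mm per year.
For B, 0.429 mm/year × 9257 years = 3971.3 mm.

3971.3 mm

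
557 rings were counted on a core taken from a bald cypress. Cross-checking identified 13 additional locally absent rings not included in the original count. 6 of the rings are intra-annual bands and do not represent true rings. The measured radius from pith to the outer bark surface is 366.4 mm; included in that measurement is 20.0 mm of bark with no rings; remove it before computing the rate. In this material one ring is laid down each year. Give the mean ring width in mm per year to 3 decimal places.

True ring count = 557 − 6 + 13 = 564.
The growth record spans 366.4 − 20.0 = 346.4 mm.
346.4 mm over 564 years gives 346.4 / 564 ≈ 0.614 mm per year.

0.614 mm per year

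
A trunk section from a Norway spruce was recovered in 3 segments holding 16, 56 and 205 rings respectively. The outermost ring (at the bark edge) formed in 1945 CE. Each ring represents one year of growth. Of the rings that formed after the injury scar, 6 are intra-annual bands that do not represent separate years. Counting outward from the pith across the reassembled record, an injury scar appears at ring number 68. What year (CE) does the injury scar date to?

Total rings = 16 + 56 + 205 = 277.
The injury scar sits at ring 68 from the pith, so 277 − 68 = 209 rings formed after it.
209 − 6 false = 203 true rings after the injury scar.
1945 − 203 = 1742 CE.

1742 CE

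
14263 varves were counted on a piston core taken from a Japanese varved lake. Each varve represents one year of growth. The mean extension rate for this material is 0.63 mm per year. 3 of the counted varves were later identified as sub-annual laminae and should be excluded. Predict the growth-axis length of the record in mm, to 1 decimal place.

8983.8 mm

True varve count = 14263 − 3 = 14260.
Predicted length = 0.63 mm/year × 14260 years = 8983.8 mm.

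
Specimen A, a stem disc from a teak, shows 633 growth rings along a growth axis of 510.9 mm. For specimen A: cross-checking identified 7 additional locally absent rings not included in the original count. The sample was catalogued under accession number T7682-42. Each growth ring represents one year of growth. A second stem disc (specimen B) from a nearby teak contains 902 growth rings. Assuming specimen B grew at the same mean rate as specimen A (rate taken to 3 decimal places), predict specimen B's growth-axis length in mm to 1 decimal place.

Specimen A: adjusted count: 633 + 7 = 640 growth rings.
A: 510.9 mm over 640 years gives 510.9 / 640 ≈ 0.798 mm/year.
B's length ≈ 0.798 × 902 = 719.8 mm.

719.8 mm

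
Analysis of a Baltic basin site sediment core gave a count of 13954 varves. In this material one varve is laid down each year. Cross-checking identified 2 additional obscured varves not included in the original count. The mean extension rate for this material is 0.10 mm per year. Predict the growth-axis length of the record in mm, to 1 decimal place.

True varve count = 13954 + 2 = 13956.
Length ≈ 0.10 × 13956 = 1395.6 mm.

1395.6 mm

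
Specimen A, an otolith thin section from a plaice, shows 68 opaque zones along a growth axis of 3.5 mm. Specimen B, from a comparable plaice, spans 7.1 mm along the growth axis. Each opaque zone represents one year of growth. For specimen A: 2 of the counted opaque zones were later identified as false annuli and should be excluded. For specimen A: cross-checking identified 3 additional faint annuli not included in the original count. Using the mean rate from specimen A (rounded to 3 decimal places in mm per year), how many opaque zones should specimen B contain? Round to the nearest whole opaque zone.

139 opaque zones

Specimen A: true opaque zone count = 68 − 2 + 3 = 69.
A: Mean rate = 3.5 mm / 69 years ≈ 0.051 mm/yr.
Specimen B: 7.1 mm / 0.051 mm per year = 139.22 years ≈ 139 opaque zones.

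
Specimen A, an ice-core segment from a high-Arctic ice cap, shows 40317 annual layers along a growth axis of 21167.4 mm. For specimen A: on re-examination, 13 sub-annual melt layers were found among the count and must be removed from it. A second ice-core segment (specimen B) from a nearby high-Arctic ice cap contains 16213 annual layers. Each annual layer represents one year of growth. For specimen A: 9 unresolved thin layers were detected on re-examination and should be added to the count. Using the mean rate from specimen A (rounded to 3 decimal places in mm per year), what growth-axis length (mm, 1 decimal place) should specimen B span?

8511.8 mm

Specimen A: adjusted count: 40317 − 13 + 9 = 40313 annual layers.
A: Extension rate ≈ 21167.4 / 40313 = 0.525 mm/year.
For B, 0.525 mm/year × 16213 years = 8511.8 mm.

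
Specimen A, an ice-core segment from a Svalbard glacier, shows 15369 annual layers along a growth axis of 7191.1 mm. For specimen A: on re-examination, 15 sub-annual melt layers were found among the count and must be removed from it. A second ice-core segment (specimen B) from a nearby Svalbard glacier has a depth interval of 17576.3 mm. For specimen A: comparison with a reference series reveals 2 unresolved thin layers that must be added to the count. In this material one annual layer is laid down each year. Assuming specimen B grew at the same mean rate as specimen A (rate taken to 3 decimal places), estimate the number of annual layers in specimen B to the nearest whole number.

Specimen A: adjusted count: 15369 − 15 + 2 = 15356 annual layers.
A: Extension rate ≈ 7191.1 / 15356 = 0.468 mm/year.
B spans 17576.3 / 0.468 = 37556.20 years ≈ 37556 annual layers.

37556 annual layers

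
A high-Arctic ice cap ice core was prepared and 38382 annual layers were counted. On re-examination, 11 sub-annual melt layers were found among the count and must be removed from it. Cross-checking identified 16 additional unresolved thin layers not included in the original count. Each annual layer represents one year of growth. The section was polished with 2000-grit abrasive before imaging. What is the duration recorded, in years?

Correcting the raw count gives 38382 − 11 + 16 = 38387 true annual layers.
One annual layer per year makes the duration 38387 years.

38387 years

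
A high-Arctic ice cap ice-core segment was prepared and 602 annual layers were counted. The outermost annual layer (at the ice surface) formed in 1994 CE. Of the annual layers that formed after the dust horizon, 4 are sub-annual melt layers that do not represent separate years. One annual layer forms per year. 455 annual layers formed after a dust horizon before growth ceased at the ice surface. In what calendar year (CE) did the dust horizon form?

There are 455 annual layers younger than the dust horizon.
Removing the 4 false annual layers leaves 455 − 4 = 451 true annual layers beyond the dust horizon.
1994 − 451 = 1543 CE.

1543 CE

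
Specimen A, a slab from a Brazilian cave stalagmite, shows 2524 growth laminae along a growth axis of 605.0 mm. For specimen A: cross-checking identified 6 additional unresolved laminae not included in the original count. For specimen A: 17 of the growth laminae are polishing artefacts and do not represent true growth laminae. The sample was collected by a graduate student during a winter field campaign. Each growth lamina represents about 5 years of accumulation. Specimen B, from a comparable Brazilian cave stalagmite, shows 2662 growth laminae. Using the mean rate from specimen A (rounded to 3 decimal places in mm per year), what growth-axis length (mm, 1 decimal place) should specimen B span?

Specimen A: true growth lamina count = 2524 − 17 + 6 = 2513.
Specimen A: 2513 growth laminae at 5 years each span 2513 × 5 = 12565 years.
A: 605.0 mm over 12565 years gives 605.0 / 12565 ≈ 0.048 mm/year.
Specimen B: at 5 years per growth lamina, 2662 × 5 = 13310 years. B's length ≈ 0.048 × 13310 = 638.9 mm.

638.9 mm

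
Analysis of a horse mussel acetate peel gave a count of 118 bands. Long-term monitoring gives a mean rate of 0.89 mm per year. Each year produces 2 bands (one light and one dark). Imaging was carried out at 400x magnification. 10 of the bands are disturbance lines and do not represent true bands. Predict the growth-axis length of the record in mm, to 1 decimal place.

Adjusted count: 118 − 10 = 108 bands.
Dividing by 2 bands per year: 108 / 2 = 54 years.
Length ≈ 0.89 × 54 = 48.1 mm.

48.1 mm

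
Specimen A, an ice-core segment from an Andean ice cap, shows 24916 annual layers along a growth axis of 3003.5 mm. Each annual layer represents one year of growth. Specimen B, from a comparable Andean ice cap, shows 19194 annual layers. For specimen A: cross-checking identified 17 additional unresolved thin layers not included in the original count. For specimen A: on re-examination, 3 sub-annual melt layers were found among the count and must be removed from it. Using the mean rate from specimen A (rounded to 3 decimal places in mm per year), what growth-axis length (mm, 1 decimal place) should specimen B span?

2303.3 mm

Specimen A: correcting the raw count gives 24916 − 3 + 17 = 24930 true annual layers.
A: 3003.5 mm over 24930 years gives 3003.5 / 24930 ≈ 0.120 mm/year.
Length of B = 0.120 × 19194 = 2303.3 mm.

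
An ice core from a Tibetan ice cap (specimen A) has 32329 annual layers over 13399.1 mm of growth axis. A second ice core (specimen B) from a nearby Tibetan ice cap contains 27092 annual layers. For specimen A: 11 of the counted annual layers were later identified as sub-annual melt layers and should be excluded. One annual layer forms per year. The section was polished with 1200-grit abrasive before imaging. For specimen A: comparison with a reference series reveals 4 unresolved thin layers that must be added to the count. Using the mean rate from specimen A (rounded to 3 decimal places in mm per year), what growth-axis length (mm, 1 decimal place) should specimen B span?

Specimen A: adjusted count: 32329 − 11 + 4 = 32322 annual layers.
A: Extension rate ≈ 13399.1 / 32322 = 0.415 mm/year.
B's length ≈ 0.415 × 27092 = 11243.2 mm.

11243.2 mm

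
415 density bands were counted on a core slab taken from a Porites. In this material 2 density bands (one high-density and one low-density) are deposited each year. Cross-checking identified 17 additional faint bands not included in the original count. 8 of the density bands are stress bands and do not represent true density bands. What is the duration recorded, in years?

212 years

Correcting the raw count gives 415 − 8 + 17 = 424 true density bands.
With 2 density bands per year, 424 / 2 = 212 years.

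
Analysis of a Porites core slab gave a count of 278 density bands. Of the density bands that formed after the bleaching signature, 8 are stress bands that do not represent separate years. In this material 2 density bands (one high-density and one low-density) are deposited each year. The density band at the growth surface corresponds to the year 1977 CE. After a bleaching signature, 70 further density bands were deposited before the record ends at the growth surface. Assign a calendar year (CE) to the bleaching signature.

70 density bands post-date the bleaching signature.
70 − 8 false = 62 true density bands after the bleaching signature.
Dividing by 2 density bands per year: 62 / 2 = 31 years.
Counting back 31 years from 1977 CE places the bleaching signature in 1977 − 31 = 1946 CE.

1946 CE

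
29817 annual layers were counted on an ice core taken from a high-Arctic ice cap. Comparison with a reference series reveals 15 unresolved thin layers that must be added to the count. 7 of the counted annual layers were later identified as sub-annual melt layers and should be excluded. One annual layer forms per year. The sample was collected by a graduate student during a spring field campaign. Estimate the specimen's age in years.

29825 years

After corrections the count is 29817 − 7 + 15 = 29825 annual layers.
At one annual layer per year, that is 29825 years.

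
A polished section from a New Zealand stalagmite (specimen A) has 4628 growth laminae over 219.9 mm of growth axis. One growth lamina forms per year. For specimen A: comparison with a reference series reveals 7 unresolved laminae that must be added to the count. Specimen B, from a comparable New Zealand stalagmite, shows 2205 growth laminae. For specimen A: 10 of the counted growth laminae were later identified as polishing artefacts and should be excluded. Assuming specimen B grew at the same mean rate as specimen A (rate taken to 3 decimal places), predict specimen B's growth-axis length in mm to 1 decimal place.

105.8 mm

Specimen A: adjusted count: 4628 − 10 + 7 = 4625 growth laminae.
A: 219.9 mm over 4625 years gives 219.9 / 4625 ≈ 0.048 mm per year.
B's length ≈ 0.048 × 2205 = 105.8 mm.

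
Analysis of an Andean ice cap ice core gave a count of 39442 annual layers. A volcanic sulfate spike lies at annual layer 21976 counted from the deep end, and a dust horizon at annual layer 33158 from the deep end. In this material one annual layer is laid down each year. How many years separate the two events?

11182 yr

The two markers are separated by 33158 − 21976 = 11182 annual layers.
That is 11182 years at one annual layer per year.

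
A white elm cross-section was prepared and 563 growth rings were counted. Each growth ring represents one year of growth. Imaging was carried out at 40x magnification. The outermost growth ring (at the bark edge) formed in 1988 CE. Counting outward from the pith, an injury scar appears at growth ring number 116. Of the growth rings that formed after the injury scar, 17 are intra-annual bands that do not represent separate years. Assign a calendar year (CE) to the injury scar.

563 − 116 = 447 growth rings lie beyond the injury scar toward the bark edge.
447 − 17 false = 430 true growth rings after the injury scar.
The growth ring at the bark edge is 1988 CE, so the injury scar dates to 1988 − 430 = 1558 CE.

1558 CE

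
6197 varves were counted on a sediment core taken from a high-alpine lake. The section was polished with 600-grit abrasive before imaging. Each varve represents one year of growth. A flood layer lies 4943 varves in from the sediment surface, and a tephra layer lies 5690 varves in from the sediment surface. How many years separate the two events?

747 yr

5690 − 4943 = 747 varves lie between the two events.
One varve per year makes the interval 747 years.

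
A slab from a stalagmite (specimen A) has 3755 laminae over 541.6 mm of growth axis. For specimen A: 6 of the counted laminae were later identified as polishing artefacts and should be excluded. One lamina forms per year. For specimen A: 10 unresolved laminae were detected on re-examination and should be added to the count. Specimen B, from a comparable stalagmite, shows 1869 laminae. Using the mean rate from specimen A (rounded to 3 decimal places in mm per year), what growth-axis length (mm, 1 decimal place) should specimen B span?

Specimen A: true lamina count = 3755 − 6 + 10 = 3759.
A: Extension rate ≈ 541.6 / 3759 = 0.144 mm/yr.
B's length ≈ 0.144 × 1869 = 269.1 mm.

269.1 mm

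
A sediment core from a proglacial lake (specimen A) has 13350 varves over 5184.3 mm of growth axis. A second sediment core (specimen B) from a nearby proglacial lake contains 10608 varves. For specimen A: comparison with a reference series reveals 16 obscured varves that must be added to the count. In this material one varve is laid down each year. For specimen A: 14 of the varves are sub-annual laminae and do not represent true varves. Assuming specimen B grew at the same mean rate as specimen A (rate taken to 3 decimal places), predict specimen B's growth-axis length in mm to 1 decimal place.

Specimen A: after corrections the count is 13350 − 14 + 16 = 13352 varves.
A: 5184.3 mm over 13352 years gives 5184.3 / 13352 ≈ 0.388 mm/yr.
B's length ≈ 0.388 × 10608 = 4115.9 mm.

4115.9 mm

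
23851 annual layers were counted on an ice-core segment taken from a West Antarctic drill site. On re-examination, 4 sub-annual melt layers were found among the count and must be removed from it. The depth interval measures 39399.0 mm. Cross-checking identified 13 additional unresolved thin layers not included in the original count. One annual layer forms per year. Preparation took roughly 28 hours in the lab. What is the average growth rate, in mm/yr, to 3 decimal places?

After corrections the count is 23851 − 4 + 13 = 23860 annual layers.
Extension rate ≈ 39399.0 / 23860 = 1.651 mm/yr.

1.651 mm/yr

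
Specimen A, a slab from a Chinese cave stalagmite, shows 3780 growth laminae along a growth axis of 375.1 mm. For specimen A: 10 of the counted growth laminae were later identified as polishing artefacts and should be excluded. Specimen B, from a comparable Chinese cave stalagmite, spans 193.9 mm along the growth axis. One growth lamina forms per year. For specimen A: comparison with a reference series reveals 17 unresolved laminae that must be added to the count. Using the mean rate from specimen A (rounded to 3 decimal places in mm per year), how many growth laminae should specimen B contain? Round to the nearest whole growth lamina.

Specimen A: after corrections the count is 3780 − 10 + 17 = 3787 growth laminae.
A: Mean rate = 375.1 mm / 3787 years ≈ 0.099 mm per year.
For B, 193.9 / 0.099 = 1958.59 years ≈ 1959 growth laminae.

1959 growth laminae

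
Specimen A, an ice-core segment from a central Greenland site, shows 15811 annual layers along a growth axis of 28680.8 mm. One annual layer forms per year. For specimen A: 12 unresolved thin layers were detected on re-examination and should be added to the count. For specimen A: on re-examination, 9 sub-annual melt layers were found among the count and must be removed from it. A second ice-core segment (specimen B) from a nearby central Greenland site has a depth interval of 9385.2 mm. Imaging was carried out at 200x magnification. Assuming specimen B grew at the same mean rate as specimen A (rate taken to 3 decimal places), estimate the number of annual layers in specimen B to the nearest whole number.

Specimen A: correcting the raw count gives 15811 − 9 + 12 = 15814 true annual layers.
A: Mean rate = 28680.8 mm / 15814 years ≈ 1.814 mm/yr.
Specimen B: 9385.2 mm / 1.814 mm per year = 5173.76 years ≈ 5174 annual layers.

5174 annual layers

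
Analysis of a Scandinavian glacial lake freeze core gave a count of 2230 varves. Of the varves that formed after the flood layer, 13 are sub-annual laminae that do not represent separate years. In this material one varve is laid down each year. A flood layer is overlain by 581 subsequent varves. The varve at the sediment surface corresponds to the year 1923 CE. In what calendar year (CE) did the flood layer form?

1355 CE

581 varves post-date the flood layer.
581 − 13 false = 568 true varves after the flood layer.
1923 − 568 = 1355 CE.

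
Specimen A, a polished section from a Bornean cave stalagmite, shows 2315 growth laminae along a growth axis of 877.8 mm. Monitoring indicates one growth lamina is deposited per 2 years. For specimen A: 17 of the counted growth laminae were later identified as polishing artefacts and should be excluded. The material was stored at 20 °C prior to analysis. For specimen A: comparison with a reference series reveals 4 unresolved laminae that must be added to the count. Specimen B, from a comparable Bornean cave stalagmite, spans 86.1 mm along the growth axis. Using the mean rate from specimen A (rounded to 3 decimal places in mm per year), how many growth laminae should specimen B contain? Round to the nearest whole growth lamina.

Specimen A: after corrections the count is 2315 − 17 + 4 = 2302 growth laminae.
Specimen A: at 2 years per growth lamina, 2302 × 2 = 4604 years.
A: 877.8 mm over 4604 years gives 877.8 / 4604 ≈ 0.191 mm/yr.
Specimen B: 86.1 mm / 0.191 mm per year = 450.79 years; at 2 years per growth lamina that is 450.79 / 2 ≈ 225 growth laminae.

225 growth laminae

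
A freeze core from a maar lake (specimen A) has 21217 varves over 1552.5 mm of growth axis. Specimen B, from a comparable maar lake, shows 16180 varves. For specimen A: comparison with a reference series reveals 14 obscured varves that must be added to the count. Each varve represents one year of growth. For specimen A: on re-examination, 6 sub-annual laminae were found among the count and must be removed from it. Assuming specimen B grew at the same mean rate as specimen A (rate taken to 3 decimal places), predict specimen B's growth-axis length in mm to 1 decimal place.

1181.1 mm

Specimen A: after corrections the count is 21217 − 6 + 14 = 21225 varves.
A: 1552.5 mm over 21225 years gives 1552.5 / 21225 ≈ 0.073 mm/yr.
B's length ≈ 0.073 × 16180 = 1181.1 mm.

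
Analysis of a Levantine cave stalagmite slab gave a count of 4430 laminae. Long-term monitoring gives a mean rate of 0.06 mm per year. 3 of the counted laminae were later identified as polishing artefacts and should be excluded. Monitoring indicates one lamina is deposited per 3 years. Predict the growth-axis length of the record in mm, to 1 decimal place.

Adjusted count: 4430 − 3 = 4427 laminae.
Multiplying by 3 years per lamina: 4427 × 3 = 13281 years.
Length ≈ 0.06 × 13281 = 796.9 mm.

796.9 mm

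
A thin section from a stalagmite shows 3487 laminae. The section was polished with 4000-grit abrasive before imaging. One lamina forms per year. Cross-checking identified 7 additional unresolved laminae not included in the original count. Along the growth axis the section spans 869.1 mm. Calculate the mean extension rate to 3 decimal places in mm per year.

0.249 mm per year

Adjusted count: 3487 + 7 = 3494 laminae.
Extension rate ≈ 869.1 / 3494 = 0.249 mm per year.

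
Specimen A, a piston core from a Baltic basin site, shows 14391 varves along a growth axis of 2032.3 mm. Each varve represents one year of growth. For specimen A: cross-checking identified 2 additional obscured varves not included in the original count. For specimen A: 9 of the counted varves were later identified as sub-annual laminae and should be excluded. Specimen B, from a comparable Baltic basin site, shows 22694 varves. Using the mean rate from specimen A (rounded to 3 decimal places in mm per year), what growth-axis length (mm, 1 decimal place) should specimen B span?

Specimen A: true varve count = 14391 − 9 + 2 = 14384.
A: Extension rate ≈ 2032.3 / 14384 = 0.141 mm/year.
B's length ≈ 0.141 × 22694 = 3199.9 mm.

3199.9 mm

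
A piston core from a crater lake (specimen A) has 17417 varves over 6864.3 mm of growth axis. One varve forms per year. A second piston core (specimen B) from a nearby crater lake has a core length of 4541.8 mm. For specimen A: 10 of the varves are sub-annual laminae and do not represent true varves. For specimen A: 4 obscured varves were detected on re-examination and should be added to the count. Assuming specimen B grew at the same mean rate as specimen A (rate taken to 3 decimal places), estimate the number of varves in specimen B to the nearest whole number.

11527 varves

Specimen A: adjusted count: 17417 − 10 + 4 = 17411 varves.
A: Mean rate = 6864.3 mm / 17411 years ≈ 0.394 mm per year.
For B, 4541.8 / 0.394 = 11527.41 years ≈ 11527 varves.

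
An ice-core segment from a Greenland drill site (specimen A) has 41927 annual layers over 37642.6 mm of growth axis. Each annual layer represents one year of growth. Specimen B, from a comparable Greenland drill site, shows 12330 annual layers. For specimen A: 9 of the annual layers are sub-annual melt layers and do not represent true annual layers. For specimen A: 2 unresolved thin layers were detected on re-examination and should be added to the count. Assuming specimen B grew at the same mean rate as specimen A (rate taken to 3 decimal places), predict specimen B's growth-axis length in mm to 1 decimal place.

Specimen A: true annual layer count = 41927 − 9 + 2 = 41920.
A: Mean rate = 37642.6 mm / 41920 years ≈ 0.898 mm/year.
For B, 0.898 mm/year × 12330 years = 11072.3 mm.

11072.3 mm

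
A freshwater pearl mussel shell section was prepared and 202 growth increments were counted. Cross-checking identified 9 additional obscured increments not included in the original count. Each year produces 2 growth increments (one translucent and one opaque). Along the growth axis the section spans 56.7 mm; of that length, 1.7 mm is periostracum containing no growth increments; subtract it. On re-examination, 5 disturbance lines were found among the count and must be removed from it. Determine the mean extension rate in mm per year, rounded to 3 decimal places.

Correcting the raw count gives 202 − 5 + 9 = 206 true growth increments.
Dividing by 2 growth increments per year: 206 / 2 = 103 years.
Removing the 1.7 mm offcut leaves 56.7 − 1.7 = 55.0 mm.
Mean rate = 55.0 mm / 103 years ≈ 0.534 mm per year.

0.534 mm per year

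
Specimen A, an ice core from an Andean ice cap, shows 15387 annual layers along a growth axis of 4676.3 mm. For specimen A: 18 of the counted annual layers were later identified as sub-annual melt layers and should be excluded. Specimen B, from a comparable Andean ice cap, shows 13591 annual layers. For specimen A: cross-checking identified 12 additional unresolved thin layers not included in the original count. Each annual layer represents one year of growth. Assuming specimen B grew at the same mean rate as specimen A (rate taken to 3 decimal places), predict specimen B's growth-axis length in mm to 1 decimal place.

4131.7 mm

Specimen A: adjusted count: 15387 − 18 + 12 = 15381 annual layers.
A: 4676.3 mm over 15381 years gives 4676.3 / 15381 ≈ 0.304 mm/yr.
B's length ≈ 0.304 × 13591 = 4131.7 mm.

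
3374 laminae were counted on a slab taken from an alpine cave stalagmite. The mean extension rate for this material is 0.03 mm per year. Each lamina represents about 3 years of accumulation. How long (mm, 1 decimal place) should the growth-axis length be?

303.7 mm

Multiplying by 3 years per lamina: 3374 × 3 = 10122 years.
10122 years at 0.03 mm/year gives 0.03 × 10122 = 303.7 mm.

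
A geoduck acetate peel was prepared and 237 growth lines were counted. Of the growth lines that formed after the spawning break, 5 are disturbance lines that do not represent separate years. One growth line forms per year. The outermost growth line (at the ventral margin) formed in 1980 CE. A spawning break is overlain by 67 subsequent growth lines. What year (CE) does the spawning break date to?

1918 CE

67 growth lines formed after the spawning break.
67 − 5 false = 62 true growth lines after the spawning break.
The growth line at the ventral margin is 1980 CE, so the spawning break dates to 1980 − 62 = 1918 CE.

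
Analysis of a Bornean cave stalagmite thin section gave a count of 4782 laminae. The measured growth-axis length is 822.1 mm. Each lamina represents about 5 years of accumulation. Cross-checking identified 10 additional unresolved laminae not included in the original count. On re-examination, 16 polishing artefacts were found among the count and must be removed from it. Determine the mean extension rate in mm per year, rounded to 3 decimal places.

Correcting the raw count gives 4782 − 16 + 10 = 4776 true laminae.
4776 laminae at 5 years each span 4776 × 5 = 23880 years.
822.1 mm over 23880 years gives 822.1 / 23880 ≈ 0.034 mm per year.

0.034 mm per year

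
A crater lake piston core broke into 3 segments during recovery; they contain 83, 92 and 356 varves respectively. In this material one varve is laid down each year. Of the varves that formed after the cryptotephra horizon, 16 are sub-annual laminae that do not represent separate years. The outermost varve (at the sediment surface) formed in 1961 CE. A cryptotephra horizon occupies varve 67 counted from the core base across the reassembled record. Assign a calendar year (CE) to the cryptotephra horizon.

1513 CE

Total varves = 83 + 92 + 356 = 531.
531 − 67 = 464 varves lie beyond the cryptotephra horizon toward the sediment surface.
Excluding 16 false varves: 464 − 16 = 448.
1961 − 448 = 1513 CE.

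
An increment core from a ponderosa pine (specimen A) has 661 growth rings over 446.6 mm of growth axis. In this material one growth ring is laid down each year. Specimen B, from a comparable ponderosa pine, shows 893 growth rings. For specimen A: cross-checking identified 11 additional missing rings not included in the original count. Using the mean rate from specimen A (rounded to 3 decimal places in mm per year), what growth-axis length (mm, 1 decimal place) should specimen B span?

593.8 mm

Specimen A: after corrections the count is 661 + 11 = 672 growth rings.
A: Mean rate = 446.6 mm / 672 years ≈ 0.665 mm per year.
For B, 0.665 mm/year × 893 years = 593.8 mm.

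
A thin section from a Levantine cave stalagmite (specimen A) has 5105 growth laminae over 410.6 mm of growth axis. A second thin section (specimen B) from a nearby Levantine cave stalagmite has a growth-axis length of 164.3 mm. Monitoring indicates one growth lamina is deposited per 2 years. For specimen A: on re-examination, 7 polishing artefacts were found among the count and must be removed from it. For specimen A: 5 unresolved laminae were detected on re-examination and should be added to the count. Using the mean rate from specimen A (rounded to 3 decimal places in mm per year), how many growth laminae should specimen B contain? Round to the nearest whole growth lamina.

2054 growth laminae

Specimen A: after corrections the count is 5105 − 7 + 5 = 5103 growth laminae.
Specimen A: at 2 years per growth lamina, 5103 × 2 = 10206 years.
A: 410.6 mm over 10206 years gives 410.6 / 10206 ≈ 0.040 mm/yr.
For B, 164.3 / 0.040 = 4107.50 years; at 2 years per growth lamina that is 4107.50 / 2 ≈ 2054 growth laminae.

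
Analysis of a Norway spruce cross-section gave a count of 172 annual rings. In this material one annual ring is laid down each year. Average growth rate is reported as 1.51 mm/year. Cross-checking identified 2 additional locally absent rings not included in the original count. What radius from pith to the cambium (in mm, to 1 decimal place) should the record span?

Adjusted count: 172 + 2 = 174 annual rings.
174 years at 1.51 mm/year gives 1.51 × 174 = 262.7 mm.

262.7 mm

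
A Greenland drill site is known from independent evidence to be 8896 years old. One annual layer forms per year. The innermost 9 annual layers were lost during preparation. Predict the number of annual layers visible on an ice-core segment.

8887 annual layers

At one annual layer per year, 8896 years correspond to 8896 annual layers.
Less the 9 uncaptured annual layers: 8896 − 9 = 8887.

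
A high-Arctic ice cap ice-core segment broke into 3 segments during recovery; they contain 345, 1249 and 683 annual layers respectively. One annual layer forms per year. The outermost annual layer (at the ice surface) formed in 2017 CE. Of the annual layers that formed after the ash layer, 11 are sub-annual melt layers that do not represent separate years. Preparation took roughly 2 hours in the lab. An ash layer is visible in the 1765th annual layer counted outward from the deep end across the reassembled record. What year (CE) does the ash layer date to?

Total annual layers = 345 + 1249 + 683 = 2277.
2277 − 1765 = 512 annual layers lie beyond the ash layer toward the ice surface.
Excluding 11 false annual layers: 512 − 11 = 501.
Counting back 501 years from 2017 CE places the ash layer in 2017 − 501 = 1516 CE.

1516 CE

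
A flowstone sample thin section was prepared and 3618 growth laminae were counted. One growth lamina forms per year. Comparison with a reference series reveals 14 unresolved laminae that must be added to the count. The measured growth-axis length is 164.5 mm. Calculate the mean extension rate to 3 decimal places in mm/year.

0.045 mm/year

Correcting the raw count gives 3618 + 14 = 3632 true growth laminae.
164.5 mm over 3632 years gives 164.5 / 3632 ≈ 0.045 mm/year.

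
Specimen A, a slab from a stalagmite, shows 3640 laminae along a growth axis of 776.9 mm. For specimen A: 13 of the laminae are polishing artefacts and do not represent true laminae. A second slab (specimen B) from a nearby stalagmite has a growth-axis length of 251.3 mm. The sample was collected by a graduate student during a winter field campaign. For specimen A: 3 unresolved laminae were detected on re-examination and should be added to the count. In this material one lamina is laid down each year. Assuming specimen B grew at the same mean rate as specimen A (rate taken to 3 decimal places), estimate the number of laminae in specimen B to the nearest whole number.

Specimen A: true lamina count = 3640 − 13 + 3 = 3630.
A: 776.9 mm over 3630 years gives 776.9 / 3630 ≈ 0.214 mm/yr.
Specimen B: 251.3 mm / 0.214 mm per year = 1174.30 years ≈ 1174 laminae.

1174 laminae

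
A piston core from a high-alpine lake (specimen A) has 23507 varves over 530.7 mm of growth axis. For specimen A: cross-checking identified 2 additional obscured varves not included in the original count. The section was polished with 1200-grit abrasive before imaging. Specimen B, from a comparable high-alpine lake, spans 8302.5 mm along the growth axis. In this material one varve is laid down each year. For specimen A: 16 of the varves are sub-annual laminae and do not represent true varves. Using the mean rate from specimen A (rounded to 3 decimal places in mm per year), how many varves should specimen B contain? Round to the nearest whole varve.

360978 varves

Specimen A: after corrections the count is 23507 − 16 + 2 = 23493 varves.
A: Mean rate = 530.7 mm / 23493 years ≈ 0.023 mm per year.
B spans 8302.5 / 0.023 = 360978.26 years ≈ 360978 varves.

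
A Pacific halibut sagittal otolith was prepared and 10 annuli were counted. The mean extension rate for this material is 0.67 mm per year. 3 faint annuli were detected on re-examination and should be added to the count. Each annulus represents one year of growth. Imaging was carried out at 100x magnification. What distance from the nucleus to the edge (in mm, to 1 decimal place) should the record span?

8.7 mm

Correcting the raw count gives 10 + 3 = 13 true annuli.
Length ≈ 0.67 × 13 = 8.7 mm.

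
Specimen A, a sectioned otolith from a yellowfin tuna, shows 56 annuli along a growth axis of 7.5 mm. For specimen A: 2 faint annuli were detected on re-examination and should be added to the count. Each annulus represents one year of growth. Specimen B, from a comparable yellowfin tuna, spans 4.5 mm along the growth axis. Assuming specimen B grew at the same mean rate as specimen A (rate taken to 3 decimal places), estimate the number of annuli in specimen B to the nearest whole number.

Specimen A: correcting the raw count gives 56 + 2 = 58 true annuli.
A: Mean rate = 7.5 mm / 58 years ≈ 0.129 mm/year.
Specimen B: 4.5 mm / 0.129 mm per year = 34.88 years ≈ 35 annuli.

35 annuli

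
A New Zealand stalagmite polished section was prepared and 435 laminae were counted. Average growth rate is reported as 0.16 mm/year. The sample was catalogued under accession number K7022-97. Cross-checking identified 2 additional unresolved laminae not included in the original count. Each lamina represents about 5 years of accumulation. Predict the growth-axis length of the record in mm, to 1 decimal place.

349.6 mm

After corrections the count is 435 + 2 = 437 laminae.
Multiplying by 5 years per lamina: 437 × 5 = 2185 years.
Length ≈ 0.16 × 2185 = 349.6 mm.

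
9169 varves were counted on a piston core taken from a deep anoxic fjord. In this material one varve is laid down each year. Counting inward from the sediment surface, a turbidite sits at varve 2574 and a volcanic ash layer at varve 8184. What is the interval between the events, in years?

5610 yr

Separation: 8184 − 2574 = 5610 varves.
One varve per year makes the interval 5610 years.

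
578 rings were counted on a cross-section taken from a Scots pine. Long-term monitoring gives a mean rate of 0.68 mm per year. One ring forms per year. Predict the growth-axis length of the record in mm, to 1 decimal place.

393.0 mm

The record spans 578 years at 0.68 mm per year.
Length ≈ 0.68 × 578 = 393.0 mm.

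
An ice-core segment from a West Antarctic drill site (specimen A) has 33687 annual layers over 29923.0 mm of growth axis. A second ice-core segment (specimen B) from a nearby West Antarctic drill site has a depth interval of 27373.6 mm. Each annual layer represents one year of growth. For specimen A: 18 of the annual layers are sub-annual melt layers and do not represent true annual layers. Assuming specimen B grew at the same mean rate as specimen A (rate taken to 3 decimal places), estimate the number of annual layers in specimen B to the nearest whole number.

30791 annual layers

Specimen A: correcting the raw count gives 33687 − 18 = 33669 true annual layers.
A: Extension rate ≈ 29923.0 / 33669 = 0.889 mm/year.
B spans 27373.6 / 0.889 = 30791.45 years ≈ 30791 annual layers.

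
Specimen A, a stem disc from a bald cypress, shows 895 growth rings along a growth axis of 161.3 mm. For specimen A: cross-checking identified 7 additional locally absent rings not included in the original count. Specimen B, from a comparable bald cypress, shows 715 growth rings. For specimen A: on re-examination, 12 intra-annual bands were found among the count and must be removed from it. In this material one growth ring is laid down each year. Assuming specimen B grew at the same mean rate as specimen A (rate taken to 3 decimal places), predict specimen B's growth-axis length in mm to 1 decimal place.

Specimen A: adjusted count: 895 − 12 + 7 = 890 growth rings.
A: Mean rate = 161.3 mm / 890 years ≈ 0.181 mm/year.
B's length ≈ 0.181 × 715 = 129.4 mm.

129.4 mm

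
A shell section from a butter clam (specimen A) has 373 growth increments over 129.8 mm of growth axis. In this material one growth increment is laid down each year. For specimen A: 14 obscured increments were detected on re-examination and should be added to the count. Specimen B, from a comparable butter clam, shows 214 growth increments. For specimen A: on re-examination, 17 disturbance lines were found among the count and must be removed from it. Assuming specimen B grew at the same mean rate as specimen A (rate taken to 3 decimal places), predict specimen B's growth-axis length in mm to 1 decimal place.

75.1 mm

Specimen A: correcting the raw count gives 373 − 17 + 14 = 370 true growth increments.
A: Extension rate ≈ 129.8 / 370 = 0.351 mm/yr.
Length of B = 0.351 × 214 = 75.1 mm.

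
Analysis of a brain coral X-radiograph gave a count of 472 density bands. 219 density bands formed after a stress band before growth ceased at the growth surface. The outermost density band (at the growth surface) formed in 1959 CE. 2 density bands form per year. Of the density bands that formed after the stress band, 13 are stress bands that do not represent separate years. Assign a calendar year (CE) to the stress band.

219 density bands post-date the stress band.
Removing the 13 false density bands leaves 219 − 13 = 206 true density bands beyond the stress band.
Dividing by 2 density bands per year: 206 / 2 = 103 years.
The density band at the growth surface is 1959 CE, so the stress band dates to 1959 − 103 = 1856 CE.

1856 CE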